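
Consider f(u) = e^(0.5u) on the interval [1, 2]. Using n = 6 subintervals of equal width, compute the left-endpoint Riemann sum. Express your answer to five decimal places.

Δu = (2 − 1)/6 = 1/6.
Left endpoints: 1, 7/6, 4/3, 1.5, 5/3, 11/6.
f(1) ≈ 1.64872, f(7/6) ≈ 1.79200, f(4/3) ≈ 1.94773, f(1.5) ≈ 2.11700, f(5/3) ≈ 2.30098, f(11/6) ≈ 2.50094.
Sum = Δu · [f(1) + f(7/6) + f(4/3) + ...].
Sum ≈ 2.05123.

2.05123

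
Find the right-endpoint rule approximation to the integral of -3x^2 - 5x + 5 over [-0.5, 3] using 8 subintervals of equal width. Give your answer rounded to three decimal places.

Δx = (3 − (-0.5))/8 = 0.4375.
Right endpoints: -0.0625, 0.375, 0.8125, 1.25, 1.6875, 2.125, 2.5625, 3.
f(-0.0625) = 5.30078125, f(0.375) = 2.703125, f(0.8125) = -1.04296875, f(1.25) = -5.9375, f(1.6875) = -11.98046875, f(2.125) = -19.171875, f(2.5625) = -27.51171875, f(3) = -37.
Sum = Δx · [f(-0.0625) + f(0.375) + f(0.8125) + ...].
Sum ≈ -41.405.

-41.405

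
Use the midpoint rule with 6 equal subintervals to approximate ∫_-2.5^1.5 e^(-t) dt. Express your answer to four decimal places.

11.7407

Δt = (1.5 − (-2.5))/6 = 2/3.
Midpoints: -13/6, -1.5, -5/6, -1/6, 0.5, 7/6.
f(-13/6) ≈ 8.7291, f(-1.5) ≈ 4.4817, f(-5/6) ≈ 2.3010, f(-1/6) ≈ 1.1814, f(0.5) ≈ 0.6065, f(7/6) ≈ 0.3114.
Sum = Δt · [f(-13/6) + f(-1.5) + f(-5/6) + ...].
Sum ≈ 11.7407.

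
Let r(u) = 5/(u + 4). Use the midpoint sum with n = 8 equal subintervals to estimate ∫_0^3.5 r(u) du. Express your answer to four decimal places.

Δu = (3.5 − 0)/8 = 0.4375.
Midpoints: 0.21875, 0.65625, 1.09375, 1.53125, 1.96875, 2.40625, 2.84375, 3.28125.
r(0.21875) = 32/27, r(0.65625) = 160/149, r(1.09375) = 160/163, r(1.53125) = 160/177, r(1.96875) = 160/191, r(2.40625) = 32/41, r(2.84375) = 160/219, r(3.28125) = 160/233.
Sum = Δu · [r(0.21875) + r(0.65625) + r(1.09375) + ...].
Sum ≈ 3.1413.

3.1413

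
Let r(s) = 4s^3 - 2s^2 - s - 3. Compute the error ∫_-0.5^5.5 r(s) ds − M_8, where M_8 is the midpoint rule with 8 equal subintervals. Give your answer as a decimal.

7.875

Exact integral: ∫_-0.5^5.5 r(s) ds = 771.
M_8 = 763.125.
Error = 771 − 763.125 = 7.875.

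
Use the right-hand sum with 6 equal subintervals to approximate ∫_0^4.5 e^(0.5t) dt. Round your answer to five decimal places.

Δt = (4.5 − 0)/6 = 0.75.
Right endpoints: 0.75, 1.5, 2.25, 3, 3.75, 4.5.
f(0.75) ≈ 1.45499, f(1.5) ≈ 2.11700, f(2.25) ≈ 3.08022, f(3) ≈ 4.48169, f(3.75) ≈ 6.52082, f(4.5) ≈ 9.48774.
Sum = Δt · [f(0.75) + f(1.5) + f(2.25) + ...].
Sum ≈ 20.35684.

20.35684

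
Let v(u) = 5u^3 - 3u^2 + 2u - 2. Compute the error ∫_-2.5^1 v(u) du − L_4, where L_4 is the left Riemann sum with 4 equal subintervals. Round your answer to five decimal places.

52.68457

Exact integral: ∫_-2.5^1 v(u) du = -76.453125.
L_4 ≈ -129.1376953.
Error ≈ -76.453125 − (-129.1376953) ≈ 52.68457.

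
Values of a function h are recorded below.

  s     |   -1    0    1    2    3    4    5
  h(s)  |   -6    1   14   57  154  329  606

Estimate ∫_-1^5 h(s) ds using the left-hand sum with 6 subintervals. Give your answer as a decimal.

Δs = 1.
Sum = 1·[(-6) + 1 + 14 + 57 + 154 + 329] = 549.

549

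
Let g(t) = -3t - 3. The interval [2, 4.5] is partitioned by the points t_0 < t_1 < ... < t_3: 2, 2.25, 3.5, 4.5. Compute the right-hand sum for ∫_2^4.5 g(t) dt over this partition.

Subinterval widths: 0.25, 1.25, 1.
Right endpoints: 2.25, 3.5, 4.5.
g(2.25) = -9.75, g(3.5) = -13.5, g(4.5) = -16.5.
Sum = Σ Δt_i · g(t_i).
Sum = -35.8125.

-35.8125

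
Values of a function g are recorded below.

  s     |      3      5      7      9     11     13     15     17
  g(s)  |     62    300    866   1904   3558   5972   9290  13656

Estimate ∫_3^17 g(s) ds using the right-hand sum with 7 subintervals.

71092

Δs = 2.
Sum = 2·[300 + 866 + 1904 + 3558 + 5972 + 9290 + 13656] = 71092.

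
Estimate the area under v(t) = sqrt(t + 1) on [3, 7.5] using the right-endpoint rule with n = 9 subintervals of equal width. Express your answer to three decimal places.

11.415

Δt = (7.5 − 3)/9 = 0.5.
Right endpoints: 3.5, 4, 4.5, 5, 5.5, 6, 6.5, 7, 7.5.
v(3.5) ≈ 2.121, v(4) ≈ 2.236, v(4.5) ≈ 2.345, v(5) ≈ 2.449, v(5.5) ≈ 2.550, v(6) ≈ 2.646, v(6.5) ≈ 2.739, v(7) ≈ 2.828, v(7.5) ≈ 2.915.
Sum = Δt · [v(3.5) + v(4) + v(4.5) + ...].
Sum ≈ 11.415.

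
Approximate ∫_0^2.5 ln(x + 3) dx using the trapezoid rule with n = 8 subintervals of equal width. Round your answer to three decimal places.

3.579

Δx = (2.5 − 0)/8 = 0.3125.
f(0) ≈ 1.099, f(0.3125) ≈ 1.198, f(0.625) ≈ 1.288, f(0.9375) ≈ 1.371, f(1.25) ≈ 1.447, f(1.5625) ≈ 1.518, f(1.875) ≈ 1.584, f(2.1875) ≈ 1.646, f(2.5) ≈ 1.705.
T_8 = (Δx/2)·[f(x_0) + 2f(x_1) + ... + 2f(x_{7}) + f(x_8)].
Sum ≈ 3.579.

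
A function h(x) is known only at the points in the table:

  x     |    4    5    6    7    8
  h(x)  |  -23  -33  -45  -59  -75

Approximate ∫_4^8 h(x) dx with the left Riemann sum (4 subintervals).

-160

Δx = 1.
Sum = 1·[(-23) + (-33) + (-45) + (-59)] = -160.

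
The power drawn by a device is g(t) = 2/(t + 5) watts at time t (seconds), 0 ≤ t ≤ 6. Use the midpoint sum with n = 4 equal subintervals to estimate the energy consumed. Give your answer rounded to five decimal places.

Δt = (6 − 0)/4 = 1.5.
Midpoints: 0.75, 2.25, 3.75, 5.25.
g(0.75) = 8/23, g(2.25) = 8/29, g(3.75) = 8/35, g(5.25) = 8/41.
Sum = Δt · [g(0.75) + g(2.25) + g(3.75) + g(5.25)].
Sum ≈ 1.57107.

1.57107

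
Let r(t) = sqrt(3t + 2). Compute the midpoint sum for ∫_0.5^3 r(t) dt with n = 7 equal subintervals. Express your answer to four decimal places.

6.6541

Δt = (3 − 0.5)/7 = 5/14.
Midpoints: 19/28, 29/28, 39/28, 1.75, 59/28, 69/28, 79/28.
r(19/28) ≈ 2.0089, r(29/28) ≈ 2.2599, r(39/28) ≈ 2.4857, r(1.75) ≈ 2.6926, r(59/28) ≈ 2.8847, r(69/28) ≈ 3.0648, r(79/28) ≈ 3.2349.
Sum = Δt · [r(19/28) + r(29/28) + r(39/28) + ...].
Sum ≈ 6.6541.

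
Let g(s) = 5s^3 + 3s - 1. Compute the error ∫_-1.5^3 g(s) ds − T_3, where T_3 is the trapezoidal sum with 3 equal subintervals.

-18.984375

Exact integral: ∫_-1.5^3 g(s) ds = 100.546875.
T_3 = 119.53125.
Error = 100.546875 − 119.53125 = -18.984375.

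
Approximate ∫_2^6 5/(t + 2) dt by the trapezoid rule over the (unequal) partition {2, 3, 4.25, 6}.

Subinterval widths: 1, 1.25, 1.75.
f(2) = 1.25, f(3) = 1, f(4.25) = 0.8, f(6) = 0.625.
On each subinterval the trapezoid contributes (Δt_i/2)·[f(t_{i-1}) + f(t_i)].
Sum = 3.496875.

3.496875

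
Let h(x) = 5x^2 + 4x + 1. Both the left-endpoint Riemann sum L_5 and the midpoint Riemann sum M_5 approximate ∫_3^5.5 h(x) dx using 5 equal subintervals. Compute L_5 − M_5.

-28.28125

L_5 = 248.75.
M_5 = 277.03125.
L_5 − M_5 = -28.28125.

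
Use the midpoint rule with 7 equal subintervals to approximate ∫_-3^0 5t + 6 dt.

-4.5

Δt = (0 − (-3))/7 = 3/7.
Midpoints: -39/14, -33/14, -27/14, -1.5, -15/14, -9/14, -3/14.
f(-39/14) = -111/14, f(-33/14) = -81/14, f(-27/14) = -51/14, f(-1.5) = -1.5, f(-15/14) = 9/14, f(-9/14) = 39/14, f(-3/14) = 69/14.
Sum = Δt · [f(-39/14) + f(-33/14) + f(-27/14) + ...].
Sum = -4.5.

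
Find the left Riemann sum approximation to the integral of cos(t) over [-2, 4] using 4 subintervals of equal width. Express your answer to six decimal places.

Δt = (4 − (-2))/4 = 1.5.
Left endpoints: -2, -0.5, 1, 2.5.
f(-2) ≈ -0.416147, f(-0.5) ≈ 0.877583, f(1) ≈ 0.540302, f(2.5) ≈ -0.801144.
Sum = Δt · [f(-2) + f(-0.5) + f(1) + f(2.5)].
Sum ≈ 0.300892.

0.300892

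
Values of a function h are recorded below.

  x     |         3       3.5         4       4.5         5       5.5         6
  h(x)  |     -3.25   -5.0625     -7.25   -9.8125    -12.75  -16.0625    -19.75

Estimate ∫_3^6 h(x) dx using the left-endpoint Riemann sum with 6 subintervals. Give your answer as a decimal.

Δx = 0.5.
Sum = 0.5·[(-3.25) + (-5.0625) + (-7.25) + (-9.8125) + (-12.75) + (-16.0625)] = -27.09375.

-27.09375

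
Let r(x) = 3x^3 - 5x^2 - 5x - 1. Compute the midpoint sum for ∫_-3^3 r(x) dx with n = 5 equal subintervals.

Δx = (3 − (-3))/5 = 1.2.
Midpoints: -2.4, -1.2, 0, 1.2, 2.4.
r(-2.4) = -59.272, r(-1.2) = -7.384, r(0) = -1, r(1.2) = -9.016, r(2.4) = -0.328.
Sum = Δx · [r(-2.4) + r(-1.2) + r(0) + r(1.2) + r(2.4)].
Sum = -92.4.

-92.4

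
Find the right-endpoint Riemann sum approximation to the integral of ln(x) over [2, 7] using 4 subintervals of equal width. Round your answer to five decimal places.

7.97230

Δx = (7 − 2)/4 = 1.25.
Right endpoints: 3.25, 4.5, 5.75, 7.
f(3.25) ≈ 1.17865, f(4.5) ≈ 1.50408, f(5.75) ≈ 1.74920, f(7) ≈ 1.94591.
Sum = Δx · [f(3.25) + f(4.5) + f(5.75) + f(7)].
Sum ≈ 7.97230.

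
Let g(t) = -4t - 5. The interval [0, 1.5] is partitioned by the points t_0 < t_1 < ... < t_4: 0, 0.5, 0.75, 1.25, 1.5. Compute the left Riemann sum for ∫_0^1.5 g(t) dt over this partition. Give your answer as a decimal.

Subinterval widths: 0.5, 0.25, 0.5, 0.25.
Left endpoints: 0, 0.5, 0.75, 1.25.
g(0) = -5, g(0.5) = -7, g(0.75) = -8, g(1.25) = -10.
Sum = Σ Δt_i · g(t_i).
Sum = -10.75.

-10.75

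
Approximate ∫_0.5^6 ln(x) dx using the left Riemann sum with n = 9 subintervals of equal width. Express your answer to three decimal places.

4.783

Δx = (6 − 0.5)/9 = 11/18.
Left endpoints: 0.5, 10/9, 31/18, 7/3, 53/18, 32/9, 25/6, 43/9, 97/18.
f(0.5) ≈ -0.693, f(10/9) ≈ 0.105, f(31/18) ≈ 0.544, f(7/3) ≈ 0.847, f(53/18) ≈ 1.080, f(32/9) ≈ 1.269, f(25/6) ≈ 1.427, f(43/9) ≈ 1.564, f(97/18) ≈ 1.684.
Sum = Δx · [f(0.5) + f(10/9) + f(31/18) + ...].
Sum ≈ 4.783.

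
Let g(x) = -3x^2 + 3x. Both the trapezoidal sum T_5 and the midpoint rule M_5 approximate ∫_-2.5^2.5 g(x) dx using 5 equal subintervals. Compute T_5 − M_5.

-3.75

T_5 = -33.75.
M_5 = -30.
T_5 − M_5 = -3.75.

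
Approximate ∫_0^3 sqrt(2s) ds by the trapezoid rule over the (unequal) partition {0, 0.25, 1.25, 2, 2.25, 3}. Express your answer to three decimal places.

4.805

Subinterval widths: 0.25, 1, 0.75, 0.25, 0.75.
f(0) ≈ 0.000, f(0.25) ≈ 0.707, f(1.25) ≈ 1.581, f(2) ≈ 2.000, f(2.25) ≈ 2.121, f(3) ≈ 2.449.
On each subinterval the trapezoid contributes (Δs_i/2)·[f(s_{i-1}) + f(s_i)].
Sum ≈ 4.805.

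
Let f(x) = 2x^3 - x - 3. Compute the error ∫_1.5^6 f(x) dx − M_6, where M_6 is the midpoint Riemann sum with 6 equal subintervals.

4.74609375

Exact integral: ∫_1.5^6 f(x) dx = 615.09375.
M_6 = 610.34765625.
Error = 615.09375 − 610.34765625 = 4.74609375.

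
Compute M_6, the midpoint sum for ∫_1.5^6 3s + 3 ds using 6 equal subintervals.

Δs = (6 − 1.5)/6 = 0.75.
Midpoints: 1.875, 2.625, 3.375, 4.125, 4.875, 5.625.
f(1.875) = 8.625, f(2.625) = 10.875, f(3.375) = 13.125, f(4.125) = 15.375, f(4.875) = 17.625, f(5.625) = 19.875.
Sum = Δs · [f(1.875) + f(2.625) + f(3.375) + ...].
Sum = 64.125.

64.125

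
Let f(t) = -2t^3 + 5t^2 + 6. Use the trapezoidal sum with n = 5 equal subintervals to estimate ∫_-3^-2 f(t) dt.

Δt = (-2 − (-3))/5 = 0.2.
f(-3) = 105, f(-2.8) = 89.104, f(-2.6) = 74.952, f(-2.4) = 62.448, f(-2.2) = 51.496, f(-2) = 42.
T_5 = (Δt/2)·[f(t_0) + 2f(t_1) + ... + 2f(t_{4}) + f(t_5)].
Sum = 70.3.

70.3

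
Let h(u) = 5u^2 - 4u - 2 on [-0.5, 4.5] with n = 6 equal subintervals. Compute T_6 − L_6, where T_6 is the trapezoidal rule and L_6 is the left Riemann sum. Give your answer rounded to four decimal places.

33.3333

T_6 ≈ 104.976852.
L_6 ≈ 71.643519.
T_6 − L_6 ≈ 33.3333.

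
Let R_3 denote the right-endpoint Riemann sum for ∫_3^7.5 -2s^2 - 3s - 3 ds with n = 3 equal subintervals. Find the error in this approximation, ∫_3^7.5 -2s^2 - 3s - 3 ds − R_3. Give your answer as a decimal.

Exact integral: ∫_3^7.5 f(s) ds = -347.625.
R_3 = -432.
Error = -347.625 − (-432) = 84.375.

84.375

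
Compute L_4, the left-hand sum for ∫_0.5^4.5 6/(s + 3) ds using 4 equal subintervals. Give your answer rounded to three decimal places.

5.062

Δs = (4.5 − 0.5)/4 = 1.
Left endpoints: 0.5, 1.5, 2.5, 3.5.
f(0.5) = 12/7, f(1.5) = 4/3, f(2.5) = 12/11, f(3.5) = 12/13.
Sum = Δs · [f(0.5) + f(1.5) + f(2.5) + f(3.5)].
Sum ≈ 5.062.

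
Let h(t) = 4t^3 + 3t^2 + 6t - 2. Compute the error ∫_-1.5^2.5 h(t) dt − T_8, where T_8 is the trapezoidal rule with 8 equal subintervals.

Exact integral: ∫_-1.5^2.5 h(t) dt = 57.
T_8 = 58.5.
Error = 57 − 58.5 = -1.5.

-1.5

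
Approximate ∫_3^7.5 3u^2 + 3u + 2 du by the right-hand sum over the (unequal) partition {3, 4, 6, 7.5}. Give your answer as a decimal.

607.875

Subinterval widths: 1, 2, 1.5.
Right endpoints: 4, 6, 7.5.
f(4) = 62, f(6) = 128, f(7.5) = 193.25.
Sum = Σ Δu_i · f(u_i).
Sum = 607.875.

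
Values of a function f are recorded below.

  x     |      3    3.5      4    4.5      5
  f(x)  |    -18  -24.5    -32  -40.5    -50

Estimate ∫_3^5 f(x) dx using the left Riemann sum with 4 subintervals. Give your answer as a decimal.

-57.5

Δx = 0.5.
Sum = 0.5·[(-18) + (-24.5) + (-32) + (-40.5)] = -57.5.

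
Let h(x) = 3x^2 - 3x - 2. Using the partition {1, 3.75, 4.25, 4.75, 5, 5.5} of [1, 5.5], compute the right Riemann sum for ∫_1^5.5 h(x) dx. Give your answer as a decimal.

175.640625

Subinterval widths: 2.75, 0.5, 0.5, 0.25, 0.5.
Right endpoints: 3.75, 4.25, 4.75, 5, 5.5.
h(3.75) = 28.9375, h(4.25) = 39.4375, h(4.75) = 51.4375, h(5) = 58, h(5.5) = 72.25.
Sum = Σ Δx_i · h(x_i).
Sum = 175.640625.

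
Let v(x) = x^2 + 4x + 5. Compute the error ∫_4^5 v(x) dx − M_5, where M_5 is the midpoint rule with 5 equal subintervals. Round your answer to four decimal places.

Exact integral: ∫_4^5 v(x) dx ≈ 43.333333.
M_5 = 43.33.
Error ≈ 43.333333 − 43.33 ≈ 0.0033.

0.0033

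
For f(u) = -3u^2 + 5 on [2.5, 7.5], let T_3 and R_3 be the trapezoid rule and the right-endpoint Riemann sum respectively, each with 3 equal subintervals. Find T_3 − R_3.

125

T_3 ≈ -388.19444.
R_3 ≈ -513.19444.
T_3 − R_3 = 125.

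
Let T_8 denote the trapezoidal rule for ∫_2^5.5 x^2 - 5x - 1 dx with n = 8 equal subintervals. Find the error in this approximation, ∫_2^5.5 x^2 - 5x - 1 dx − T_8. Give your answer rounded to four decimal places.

Exact integral: ∫_2^5.5 f(x) dx ≈ -16.333333.
T_8 ≈ -16.221680.
Error ≈ -16.333333 − (-16.221680) ≈ -0.1117.

-0.1117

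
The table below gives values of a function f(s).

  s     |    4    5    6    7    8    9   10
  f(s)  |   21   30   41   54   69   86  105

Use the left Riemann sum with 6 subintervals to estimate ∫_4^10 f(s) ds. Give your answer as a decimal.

Δs = 1.
Sum = 1·[21 + 30 + 41 + 54 + 69 + 86] = 301.

301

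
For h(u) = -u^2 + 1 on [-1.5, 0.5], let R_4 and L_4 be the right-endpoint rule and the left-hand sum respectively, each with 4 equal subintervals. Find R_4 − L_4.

1

R_4 = 1.25.
L_4 = 0.25.
R_4 − L_4 = 1.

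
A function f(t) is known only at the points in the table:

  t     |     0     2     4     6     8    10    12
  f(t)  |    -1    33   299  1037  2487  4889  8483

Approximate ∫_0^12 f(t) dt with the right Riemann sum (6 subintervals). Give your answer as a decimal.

34456

Δt = 2.
Sum = 2·[33 + 299 + 1037 + 2487 + 4889 + 8483] = 34456.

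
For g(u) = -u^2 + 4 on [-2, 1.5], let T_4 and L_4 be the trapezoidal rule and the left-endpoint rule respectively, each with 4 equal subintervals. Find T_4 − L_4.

T_4 = 9.76171875.
L_4 = 8.99609375.
T_4 − L_4 = 0.765625.

0.765625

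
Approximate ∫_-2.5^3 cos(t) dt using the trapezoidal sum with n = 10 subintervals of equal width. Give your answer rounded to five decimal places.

0.72085

Δt = (3 − (-2.5))/10 = 0.55.
f(-2.5) ≈ -0.80114, f(-1.95) ≈ -0.37018, f(-1.4) ≈ 0.16997, f(-0.85) ≈ 0.65998, f(-0.3) ≈ 0.95534, f(0.25) ≈ 0.96891, f(0.8) ≈ 0.69671, f(1.35) ≈ 0.21901, f(1.9) ≈ -0.32329, f(2.45) ≈ -0.77023, f(3) ≈ -0.98999.
T_10 = (Δt/2)·[f(t_0) + 2f(t_1) + ... + 2f(t_{9}) + f(t_10)].
Sum ≈ 0.72085.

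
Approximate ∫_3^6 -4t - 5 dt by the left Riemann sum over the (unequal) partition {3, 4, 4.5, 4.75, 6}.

Subinterval widths: 1, 0.5, 0.25, 1.25.
Left endpoints: 3, 4, 4.5, 4.75.
f(3) = -17, f(4) = -21, f(4.5) = -23, f(4.75) = -24.
Sum = Σ Δt_i · f(t_i).
Sum = -63.25.

-63.25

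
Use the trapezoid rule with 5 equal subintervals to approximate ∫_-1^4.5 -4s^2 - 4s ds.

-165.77

Δs = (4.5 − (-1))/5 = 1.1.
f(-1) = 0, f(0.1) = -0.44, f(1.2) = -10.56, f(2.3) = -30.36, f(3.4) = -59.84, f(4.5) = -99.
T_5 = (Δs/2)·[f(s_0) + 2f(s_1) + ... + 2f(s_{4}) + f(s_5)].
Sum = -165.77.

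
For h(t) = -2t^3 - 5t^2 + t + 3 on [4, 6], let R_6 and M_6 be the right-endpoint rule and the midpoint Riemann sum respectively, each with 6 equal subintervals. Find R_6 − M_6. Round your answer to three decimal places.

R_6 ≈ -825.62963.
M_6 ≈ -756.68519.
R_6 − M_6 ≈ -68.944.

-68.944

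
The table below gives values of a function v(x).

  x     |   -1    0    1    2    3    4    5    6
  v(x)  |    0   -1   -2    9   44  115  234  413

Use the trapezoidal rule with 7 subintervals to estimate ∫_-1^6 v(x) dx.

Δx = 1.
T_7 = (1/2)·[0 + 2·(-1) + 2·(-2) + 2·9 + 2·44 + 2·115 + 2·234 + 413] = 605.5.

605.5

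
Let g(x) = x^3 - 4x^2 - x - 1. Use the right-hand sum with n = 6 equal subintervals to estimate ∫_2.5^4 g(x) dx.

Δx = (4 − 2.5)/6 = 0.25.
Right endpoints: 2.75, 3, 3.25, 3.5, 3.75, 4.
g(2.75) = -13.203125, g(3) = -13, g(3.25) = -12.171875, g(3.5) = -10.625, g(3.75) = -8.265625, g(4) = -5.
Sum = Δx · [g(2.75) + g(3) + g(3.25) + ...].
Sum = -15.56640625.

-15.56640625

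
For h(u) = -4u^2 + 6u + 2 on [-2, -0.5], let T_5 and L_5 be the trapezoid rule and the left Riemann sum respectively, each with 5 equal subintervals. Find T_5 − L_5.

T_5 = -18.84.
L_5 = -22.44.
T_5 − L_5 = 3.6.

3.6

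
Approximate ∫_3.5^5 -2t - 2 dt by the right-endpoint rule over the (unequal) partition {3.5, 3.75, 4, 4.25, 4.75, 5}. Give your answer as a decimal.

Subinterval widths: 0.25, 0.25, 0.25, 0.5, 0.25.
Right endpoints: 3.75, 4, 4.25, 4.75, 5.
f(3.75) = -9.5, f(4) = -10, f(4.25) = -10.5, f(4.75) = -11.5, f(5) = -12.
Sum = Σ Δt_i · f(t_i).
Sum = -16.25.

-16.25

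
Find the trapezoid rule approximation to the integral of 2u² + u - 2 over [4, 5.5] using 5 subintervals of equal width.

Δu = (5.5 − 4)/5 = 0.3.
f(4) = 34, f(4.3) = 39.28, f(4.6) = 44.92, f(4.9) = 50.92, f(5.2) = 57.28, f(5.5) = 64.
T_5 = (Δu/2)·[f(u_0) + 2f(u_1) + ... + 2f(u_{4}) + f(u_5)].
Sum = 72.42.

72.42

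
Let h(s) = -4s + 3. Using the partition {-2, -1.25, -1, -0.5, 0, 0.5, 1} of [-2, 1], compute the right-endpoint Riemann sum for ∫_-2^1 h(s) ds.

Subinterval widths: 0.75, 0.25, 0.5, 0.5, 0.5, 0.5.
Right endpoints: -1.25, -1, -0.5, 0, 0.5, 1.
h(-1.25) = 8, h(-1) = 7, h(-0.5) = 5, h(0) = 3, h(0.5) = 1, h(1) = -1.
Sum = Σ Δs_i · h(s_i).
Sum = 11.75.

11.75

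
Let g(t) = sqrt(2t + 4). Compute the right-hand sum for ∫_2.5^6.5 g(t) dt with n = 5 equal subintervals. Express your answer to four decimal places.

Δt = (6.5 − 2.5)/5 = 0.8.
Right endpoints: 3.3, 4.1, 4.9, 5.7, 6.5.
g(3.3) ≈ 3.2558, g(4.1) ≈ 3.4928, g(4.9) ≈ 3.7148, g(5.7) ≈ 3.9243, g(6.5) ≈ 4.1231.
Sum = Δt · [g(3.3) + g(4.1) + g(4.9) + g(5.7) + g(6.5)].
Sum ≈ 14.8087.

14.8087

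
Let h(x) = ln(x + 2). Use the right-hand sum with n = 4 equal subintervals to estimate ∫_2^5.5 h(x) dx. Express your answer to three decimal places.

6.334

Δx = (5.5 − 2)/4 = 0.875.
Right endpoints: 2.875, 3.75, 4.625, 5.5.
h(2.875) ≈ 1.584, h(3.75) ≈ 1.749, h(4.625) ≈ 1.891, h(5.5) ≈ 2.015.
Sum = Δx · [h(2.875) + h(3.75) + h(4.625) + h(5.5)].
Sum ≈ 6.334.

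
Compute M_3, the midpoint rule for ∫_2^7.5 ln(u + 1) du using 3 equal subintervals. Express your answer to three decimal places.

Δu = (7.5 − 2)/3 = 11/6.
Midpoints: 35/12, 4.75, 79/12.
f(35/12) ≈ 1.365, f(4.75) ≈ 1.749, f(79/12) ≈ 2.026.
Sum = Δu · [f(35/12) + f(4.75) + f(79/12)].
Sum ≈ 9.424.

9.424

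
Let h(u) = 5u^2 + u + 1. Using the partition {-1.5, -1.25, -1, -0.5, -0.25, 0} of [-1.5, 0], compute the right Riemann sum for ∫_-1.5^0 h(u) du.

Subinterval widths: 0.25, 0.25, 0.5, 0.25, 0.25.
Right endpoints: -1.25, -1, -0.5, -0.25, 0.
h(-1.25) = 7.5625, h(-1) = 5, h(-0.5) = 1.75, h(-0.25) = 1.0625, h(0) = 1.
Sum = Σ Δu_i · h(u_i).
Sum = 4.53125.

4.53125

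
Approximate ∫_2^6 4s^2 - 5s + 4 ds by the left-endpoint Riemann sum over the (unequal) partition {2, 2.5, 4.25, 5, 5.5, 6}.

163.375

Subinterval widths: 0.5, 1.75, 0.75, 0.5, 0.5.
Left endpoints: 2, 2.5, 4.25, 5, 5.5.
f(2) = 10, f(2.5) = 16.5, f(4.25) = 55, f(5) = 79, f(5.5) = 97.5.
Sum = Σ Δs_i · f(s_i).
Sum = 163.375.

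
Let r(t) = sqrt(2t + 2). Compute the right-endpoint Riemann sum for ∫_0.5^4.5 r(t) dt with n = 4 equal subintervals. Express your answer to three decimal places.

Δt = (4.5 − 0.5)/4 = 1.
Right endpoints: 1.5, 2.5, 3.5, 4.5.
r(1.5) ≈ 2.236, r(2.5) ≈ 2.646, r(3.5) ≈ 3.000, r(4.5) ≈ 3.317.
Sum = Δt · [r(1.5) + r(2.5) + r(3.5) + r(4.5)].
Sum ≈ 11.198.

11.198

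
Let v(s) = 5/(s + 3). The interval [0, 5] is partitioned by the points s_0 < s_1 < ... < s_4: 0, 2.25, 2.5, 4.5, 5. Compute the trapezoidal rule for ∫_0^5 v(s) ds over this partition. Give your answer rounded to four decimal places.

Subinterval widths: 2.25, 0.25, 2, 0.5.
v(0) = 5/3, v(2.25) = 20/21, v(2.5) = 10/11, v(4.5) = 2/3, v(5) = 0.625.
On each subinterval the trapezoid contributes (Δs_i/2)·[v(s_{i-1}) + v(s_i)].
Sum ≈ 5.0778.

5.0778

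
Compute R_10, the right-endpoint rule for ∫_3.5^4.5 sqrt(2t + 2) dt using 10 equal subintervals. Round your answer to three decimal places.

Δt = (4.5 − 3.5)/10 = 0.1.
Right endpoints: 3.6, 3.7, 3.8, 3.9, 4, 4.1, 4.2, 4.3, 4.4, 4.5.
f(3.6) ≈ 3.033, f(3.7) ≈ 3.066, f(3.8) ≈ 3.098, f(3.9) ≈ 3.130, f(4) ≈ 3.162, f(4.1) ≈ 3.194, f(4.2) ≈ 3.225, f(4.3) ≈ 3.256, f(4.4) ≈ 3.286, f(4.5) ≈ 3.317.
Sum = Δt · [f(3.6) + f(3.7) + f(3.8) + ...].
Sum ≈ 3.177.

3.177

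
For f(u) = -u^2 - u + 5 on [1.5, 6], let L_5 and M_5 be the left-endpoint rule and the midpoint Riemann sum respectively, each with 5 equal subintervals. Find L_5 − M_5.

L_5 = -48.645.
M_5 = -64.94625.
L_5 − M_5 = 16.30125.

16.30125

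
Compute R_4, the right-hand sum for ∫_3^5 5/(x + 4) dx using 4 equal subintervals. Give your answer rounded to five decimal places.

1.21773

Δx = (5 − 3)/4 = 0.5.
Right endpoints: 3.5, 4, 4.5, 5.
f(3.5) = 2/3, f(4) = 0.625, f(4.5) = 10/17, f(5) = 5/9.
Sum = Δx · [f(3.5) + f(4) + f(4.5) + f(5)].
Sum ≈ 1.21773.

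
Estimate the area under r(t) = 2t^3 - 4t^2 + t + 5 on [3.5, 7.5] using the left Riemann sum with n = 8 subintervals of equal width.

902

Δt = (7.5 − 3.5)/8 = 0.5.
Left endpoints: 3.5, 4, 4.5, 5, 5.5, 6, 6.5, 7.
r(3.5) = 45.25, r(4) = 73, r(4.5) = 110.75, r(5) = 160, r(5.5) = 222.25, r(6) = 299, r(6.5) = 391.75, r(7) = 502.
Sum = Δt · [r(3.5) + r(4) + r(4.5) + ...].
Sum = 902.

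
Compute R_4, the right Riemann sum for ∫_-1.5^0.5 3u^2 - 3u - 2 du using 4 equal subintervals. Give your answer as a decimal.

-0.25

Δu = (0.5 − (-1.5))/4 = 0.5.
Right endpoints: -1, -0.5, 0, 0.5.
f(-1) = 4, f(-0.5) = 0.25, f(0) = -2, f(0.5) = -2.75.
Sum = Δu · [f(-1) + f(-0.5) + f(0) + f(0.5)].
Sum = -0.25.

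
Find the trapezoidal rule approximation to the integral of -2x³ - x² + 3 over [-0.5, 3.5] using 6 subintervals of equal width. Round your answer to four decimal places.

Δx = (3.5 − (-0.5))/6 = 2/3.
f(-0.5) = 3, f(1/6) = 80/27, f(5/6) = 31/27, f(1.5) = -6, f(13/6) = -595/27, f(17/6) = -1364/27, f(3.5) = -95.
T_6 = (Δx/2)·[f(x_0) + 2f(x_1) + ... + 2f(x_{5}) + f(x_6)].
Sum ≈ -80.2963.

-80.2963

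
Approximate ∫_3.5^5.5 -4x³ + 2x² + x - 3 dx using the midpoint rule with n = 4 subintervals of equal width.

-677.5

Δx = (5.5 − 3.5)/4 = 0.5.
Midpoints: 3.75, 4.25, 4.75, 5.25.
f(3.75) = -182.0625, f(4.25) = -269.6875, f(4.75) = -381.8125, f(5.25) = -521.4375.
Sum = Δx · [f(3.75) + f(4.25) + f(4.75) + f(5.25)].
Sum = -677.5.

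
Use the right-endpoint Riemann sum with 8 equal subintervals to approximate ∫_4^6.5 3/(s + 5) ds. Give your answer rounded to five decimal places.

Δs = (6.5 − 4)/8 = 0.3125.
Right endpoints: 4.3125, 4.625, 4.9375, 5.25, 5.5625, 5.875, 6.1875, 6.5.
f(4.3125) = 48/149, f(4.625) = 24/77, f(4.9375) = 16/53, f(5.25) = 12/41, f(5.5625) = 48/169, f(5.875) = 8/29, f(6.1875) = 48/179, f(6.5) = 6/23.
Sum = Δs · [f(4.3125) + f(4.625) + f(4.9375) + ...].
Sum ≈ 0.72416.

0.72416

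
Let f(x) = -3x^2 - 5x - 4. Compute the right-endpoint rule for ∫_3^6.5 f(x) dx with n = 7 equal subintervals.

-374.5

Δx = (6.5 − 3)/7 = 0.5.
Right endpoints: 3.5, 4, 4.5, 5, 5.5, 6, 6.5.
f(3.5) = -58.25, f(4) = -72, f(4.5) = -87.25, f(5) = -104, f(5.5) = -122.25, f(6) = -142, f(6.5) = -163.25.
Sum = Δx · [f(3.5) + f(4) + f(4.5) + ...].
Sum = -374.5.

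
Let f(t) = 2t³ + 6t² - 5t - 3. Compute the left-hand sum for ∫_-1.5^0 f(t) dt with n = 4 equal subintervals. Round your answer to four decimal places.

Δt = (0 − (-1.5))/4 = 0.375.
Left endpoints: -1.5, -1.125, -0.75, -0.375.
f(-1.5) = 11.25, f(-1.125) = 7.37109375, f(-0.75) = 3.28125, f(-0.375) = -0.38671875.
Sum = Δt · [f(-1.5) + f(-1.125) + f(-0.75) + f(-0.375)].
Sum ≈ 8.0684.

8.0684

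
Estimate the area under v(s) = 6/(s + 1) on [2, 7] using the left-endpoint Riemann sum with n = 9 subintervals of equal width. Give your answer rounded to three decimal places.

6.247

Δs = (7 − 2)/9 = 5/9.
Left endpoints: 2, 23/9, 28/9, 11/3, 38/9, 43/9, 16/3, 53/9, 58/9.
v(2) = 2, v(23/9) = 1.6875, v(28/9) = 54/37, v(11/3) = 9/7, v(38/9) = 54/47, v(43/9) = 27/26, v(16/3) = 18/19, v(53/9) = 27/31, v(58/9) = 54/67.
Sum = Δs · [v(2) + v(23/9) + v(28/9) + ...].
Sum ≈ 6.247.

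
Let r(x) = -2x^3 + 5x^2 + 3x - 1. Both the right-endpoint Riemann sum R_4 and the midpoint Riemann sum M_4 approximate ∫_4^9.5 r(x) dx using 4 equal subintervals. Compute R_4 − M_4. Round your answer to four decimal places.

R_4 ≈ -3402.201172.
M_4 ≈ -2485.602539.
R_4 − M_4 ≈ -916.5986.

-916.5986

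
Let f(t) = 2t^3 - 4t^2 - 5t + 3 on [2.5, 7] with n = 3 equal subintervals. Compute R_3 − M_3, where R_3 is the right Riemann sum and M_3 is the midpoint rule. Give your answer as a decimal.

407.953125

R_3 = 1038.375.
M_3 = 630.421875.
R_3 − M_3 = 407.953125.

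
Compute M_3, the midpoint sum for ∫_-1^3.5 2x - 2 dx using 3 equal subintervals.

Δx = (3.5 − (-1))/3 = 1.5.
Midpoints: -0.25, 1.25, 2.75.
f(-0.25) = -2.5, f(1.25) = 0.5, f(2.75) = 3.5.
Sum = Δx · [f(-0.25) + f(1.25) + f(2.75)].
Sum = 2.25.

2.25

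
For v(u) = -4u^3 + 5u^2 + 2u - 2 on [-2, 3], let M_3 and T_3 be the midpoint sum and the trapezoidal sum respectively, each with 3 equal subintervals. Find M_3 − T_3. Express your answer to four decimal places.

M_3 ≈ -10.509259.
T_3 ≈ -13.981481.
M_3 − T_3 ≈ 3.4722.

3.4722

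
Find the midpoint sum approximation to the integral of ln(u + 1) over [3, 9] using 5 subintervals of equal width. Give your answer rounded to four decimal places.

Δu = (9 − 3)/5 = 1.2.
Midpoints: 3.6, 4.8, 6, 7.2, 8.4.
f(3.6) ≈ 1.5261, f(4.8) ≈ 1.7579, f(6) ≈ 1.9459, f(7.2) ≈ 2.1041, f(8.4) ≈ 2.2407.
Sum = Δu · [f(3.6) + f(4.8) + f(6) + f(7.2) + f(8.4)].
Sum ≈ 11.4896.

11.4896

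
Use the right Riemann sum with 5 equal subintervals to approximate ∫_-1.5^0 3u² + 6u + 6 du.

Δu = (0 − (-1.5))/5 = 0.3.
Right endpoints: -1.2, -0.9, -0.6, -0.3, 0.
f(-1.2) = 3.12, f(-0.9) = 3.03, f(-0.6) = 3.48, f(-0.3) = 4.47, f(0) = 6.
Sum = Δu · [f(-1.2) + f(-0.9) + f(-0.6) + f(-0.3) + f(0)].
Sum = 6.03.

6.03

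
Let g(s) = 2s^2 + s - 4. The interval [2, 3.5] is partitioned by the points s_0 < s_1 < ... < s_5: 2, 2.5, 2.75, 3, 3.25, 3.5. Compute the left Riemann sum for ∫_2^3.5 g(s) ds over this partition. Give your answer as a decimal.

Subinterval widths: 0.5, 0.25, 0.25, 0.25, 0.25.
Left endpoints: 2, 2.5, 2.75, 3, 3.25.
g(2) = 6, g(2.5) = 11, g(2.75) = 13.875, g(3) = 17, g(3.25) = 20.375.
Sum = Σ Δs_i · g(s_i).
Sum = 18.5625.

18.5625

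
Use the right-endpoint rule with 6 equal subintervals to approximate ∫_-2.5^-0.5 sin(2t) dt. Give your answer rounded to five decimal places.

-0.42360

Δt = (-0.5 − (-2.5))/6 = 1/3.
Right endpoints: -13/6, -11/6, -1.5, -7/6, -5/6, -0.5.
f(-13/6) ≈ 0.92901, f(-11/6) ≈ 0.50128, f(-1.5) ≈ -0.14112, f(-7/6) ≈ -0.72309, f(-5/6) ≈ -0.99541, f(-0.5) ≈ -0.84147.
Sum = Δt · [f(-13/6) + f(-11/6) + f(-1.5) + ...].
Sum ≈ -0.42360.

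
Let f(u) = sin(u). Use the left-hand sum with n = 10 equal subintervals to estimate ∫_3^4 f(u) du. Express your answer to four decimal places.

-0.2912

Δu = (4 − 3)/10 = 0.1.
Left endpoints: 3, 3.1, 3.2, 3.3, 3.4, 3.5, 3.6, 3.7, 3.8, 3.9.
f(3) ≈ 0.1411, f(3.1) ≈ 0.0416, f(3.2) ≈ -0.0584, f(3.3) ≈ -0.1577, f(3.4) ≈ -0.2555, f(3.5) ≈ -0.3508, f(3.6) ≈ -0.4425, f(3.7) ≈ -0.5298, f(3.8) ≈ -0.6119, f(3.9) ≈ -0.6878.
Sum = Δu · [f(3) + f(3.1) + f(3.2) + ...].
Sum ≈ -0.2912.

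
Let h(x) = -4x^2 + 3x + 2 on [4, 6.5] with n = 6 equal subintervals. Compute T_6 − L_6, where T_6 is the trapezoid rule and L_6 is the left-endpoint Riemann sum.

T_6 ≈ -236.7476852.
L_6 ≈ -216.4351852.
T_6 − L_6 = -20.3125.

-20.3125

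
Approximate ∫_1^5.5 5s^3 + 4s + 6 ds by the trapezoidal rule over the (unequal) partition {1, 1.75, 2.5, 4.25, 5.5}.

Subinterval widths: 0.75, 0.75, 1.75, 1.25.
f(1) = 15, f(1.75) = 39.796875, f(2.5) = 94.125, f(4.25) = 406.828125, f(5.5) = 859.875.
On each subinterval the trapezoid contributes (Δs_i/2)·[f(s_{i-1}) + f(s_i)].
Sum = 1300.79296875.

1300.79296875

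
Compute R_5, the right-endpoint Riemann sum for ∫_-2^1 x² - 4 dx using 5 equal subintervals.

Δx = (1 − (-2))/5 = 0.6.
Right endpoints: -1.4, -0.8, -0.2, 0.4, 1.
f(-1.4) = -2.04, f(-0.8) = -3.36, f(-0.2) = -3.96, f(0.4) = -3.84, f(1) = -3.
Sum = Δx · [f(-1.4) + f(-0.8) + f(-0.2) + f(0.4) + f(1)].
Sum = -9.72.

-9.72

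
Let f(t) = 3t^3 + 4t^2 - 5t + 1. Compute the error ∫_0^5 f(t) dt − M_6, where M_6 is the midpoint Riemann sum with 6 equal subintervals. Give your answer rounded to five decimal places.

7.66782

Exact integral: ∫_0^5 f(t) dt ≈ 577.9166667.
M_6 ≈ 570.2488426.
Error ≈ 577.9166667 − 570.2488426 ≈ 7.66782.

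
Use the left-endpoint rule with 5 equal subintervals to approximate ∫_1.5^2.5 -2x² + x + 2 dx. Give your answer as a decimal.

Δx = (2.5 − 1.5)/5 = 0.2.
Left endpoints: 1.5, 1.7, 1.9, 2.1, 2.3.
f(1.5) = -1, f(1.7) = -2.08, f(1.9) = -3.32, f(2.1) = -4.72, f(2.3) = -6.28.
Sum = Δx · [f(1.5) + f(1.7) + f(1.9) + f(2.1) + f(2.3)].
Sum = -3.48.

-3.48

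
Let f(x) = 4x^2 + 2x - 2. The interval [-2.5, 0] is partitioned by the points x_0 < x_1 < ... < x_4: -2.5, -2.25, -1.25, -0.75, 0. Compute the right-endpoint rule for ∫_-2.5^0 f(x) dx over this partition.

Subinterval widths: 0.25, 1, 0.5, 0.75.
Right endpoints: -2.25, -1.25, -0.75, 0.
f(-2.25) = 13.75, f(-1.25) = 1.75, f(-0.75) = -1.25, f(0) = -2.
Sum = Σ Δx_i · f(x_i).
Sum = 3.0625.

3.0625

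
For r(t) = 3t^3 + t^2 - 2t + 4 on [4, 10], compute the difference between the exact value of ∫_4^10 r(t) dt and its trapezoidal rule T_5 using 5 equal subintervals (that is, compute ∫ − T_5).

Exact integral: ∫_4^10 r(t) dt = 7560.
T_5 = 7652.16.
Error = 7560 − 7652.16 = -92.16.

-92.16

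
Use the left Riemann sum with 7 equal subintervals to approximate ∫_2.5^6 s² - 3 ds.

Δs = (6 − 2.5)/7 = 0.5.
Left endpoints: 2.5, 3, 3.5, 4, 4.5, 5, 5.5.
f(2.5) = 3.25, f(3) = 6, f(3.5) = 9.25, f(4) = 13, f(4.5) = 17.25, f(5) = 22, f(5.5) = 27.25.
Sum = Δs · [f(2.5) + f(3) + f(3.5) + ...].
Sum = 49.

49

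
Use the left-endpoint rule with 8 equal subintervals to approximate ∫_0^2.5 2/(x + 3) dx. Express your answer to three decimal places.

1.261

Δx = (2.5 − 0)/8 = 0.3125.
Left endpoints: 0, 0.3125, 0.625, 0.9375, 1.25, 1.5625, 1.875, 2.1875.
f(0) = 2/3, f(0.3125) = 32/53, f(0.625) = 16/29, f(0.9375) = 32/63, f(1.25) = 8/17, f(1.5625) = 32/73, f(1.875) = 16/39, f(2.1875) = 32/83.
Sum = Δx · [f(0) + f(0.3125) + f(0.625) + ...].
Sum ≈ 1.261.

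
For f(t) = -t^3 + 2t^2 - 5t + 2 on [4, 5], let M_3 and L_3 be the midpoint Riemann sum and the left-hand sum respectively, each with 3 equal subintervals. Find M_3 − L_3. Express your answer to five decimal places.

M_3 ≈ -71.9768519.
L_3 ≈ -64.2962963.
M_3 − L_3 ≈ -7.68056.

-7.68056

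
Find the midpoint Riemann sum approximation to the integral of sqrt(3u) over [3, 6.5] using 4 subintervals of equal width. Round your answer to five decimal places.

13.14057

Δu = (6.5 − 3)/4 = 0.875.
Midpoints: 3.4375, 4.3125, 5.1875, 6.0625.
f(3.4375) ≈ 3.21131, f(4.3125) ≈ 3.59687, f(5.1875) ≈ 3.94493, f(6.0625) ≈ 4.26468.
Sum = Δu · [f(3.4375) + f(4.3125) + f(5.1875) + f(6.0625)].
Sum ≈ 13.14057.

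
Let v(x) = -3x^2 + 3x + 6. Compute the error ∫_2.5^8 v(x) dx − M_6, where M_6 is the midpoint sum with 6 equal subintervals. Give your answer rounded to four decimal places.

-1.1554

Exact integral: ∫_2.5^8 v(x) dx = -376.75.
M_6 ≈ -375.594618.
Error ≈ -376.75 − (-375.594618) ≈ -1.1554.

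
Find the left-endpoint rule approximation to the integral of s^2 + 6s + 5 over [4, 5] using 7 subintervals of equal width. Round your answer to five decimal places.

51.26531

Δs = (5 − 4)/7 = 1/7.
Left endpoints: 4, 29/7, 30/7, 31/7, 32/7, 33/7, 34/7.
f(4) = 45, f(29/7) = 2304/49, f(30/7) = 2405/49, f(31/7) = 2508/49, f(32/7) = 2613/49, f(33/7) = 2720/49, f(34/7) = 2829/49.
Sum = Δs · [f(4) + f(29/7) + f(30/7) + ...].
Sum ≈ 51.26531.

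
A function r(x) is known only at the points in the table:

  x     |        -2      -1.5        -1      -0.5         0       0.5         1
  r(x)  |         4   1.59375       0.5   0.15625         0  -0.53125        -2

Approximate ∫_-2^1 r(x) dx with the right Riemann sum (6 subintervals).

-0.140625

Δx = 0.5.
Sum = 0.5·[1.59375 + 0.5 + 0.15625 + 0 + (-0.53125) + (-2)] = -0.140625.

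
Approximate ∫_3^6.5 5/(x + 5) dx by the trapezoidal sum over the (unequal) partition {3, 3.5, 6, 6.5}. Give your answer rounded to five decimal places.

1.82912

Subinterval widths: 0.5, 2.5, 0.5.
f(3) = 0.625, f(3.5) = 10/17, f(6) = 5/11, f(6.5) = 10/23.
On each subinterval the trapezoid contributes (Δx_i/2)·[f(x_{i-1}) + f(x_i)].
Sum ≈ 1.82912.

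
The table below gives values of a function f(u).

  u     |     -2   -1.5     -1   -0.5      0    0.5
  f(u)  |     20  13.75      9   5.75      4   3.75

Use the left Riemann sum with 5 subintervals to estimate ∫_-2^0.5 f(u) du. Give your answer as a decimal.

Δu = 0.5.
Sum = 0.5·[20 + 13.75 + 9 + 5.75 + 4] = 26.25.

26.25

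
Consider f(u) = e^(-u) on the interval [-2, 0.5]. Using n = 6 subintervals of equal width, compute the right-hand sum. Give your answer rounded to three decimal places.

Δu = (0.5 − (-2))/6 = 5/12.
Right endpoints: -19/12, -7/6, -0.75, -1/3, 1/12, 0.5.
f(-19/12) ≈ 4.871, f(-7/6) ≈ 3.211, f(-0.75) ≈ 2.117, f(-1/3) ≈ 1.396, f(1/12) ≈ 0.920, f(0.5) ≈ 0.607.
Sum = Δu · [f(-19/12) + f(-7/6) + f(-0.75) + ...].
Sum ≈ 5.467.

5.467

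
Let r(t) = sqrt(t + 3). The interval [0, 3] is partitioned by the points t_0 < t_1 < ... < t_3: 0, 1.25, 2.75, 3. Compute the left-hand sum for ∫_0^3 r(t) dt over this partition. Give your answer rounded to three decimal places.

5.857

Subinterval widths: 1.25, 1.5, 0.25.
Left endpoints: 0, 1.25, 2.75.
r(0) ≈ 1.732, r(1.25) ≈ 2.062, r(2.75) ≈ 2.398.
Sum = Σ Δt_i · r(t_i).
Sum ≈ 5.857.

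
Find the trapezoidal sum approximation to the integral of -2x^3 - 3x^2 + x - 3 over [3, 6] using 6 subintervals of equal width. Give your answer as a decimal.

Δx = (6 − 3)/6 = 0.5.
f(3) = -81, f(3.5) = -122, f(4) = -175, f(4.5) = -241.5, f(5) = -323, f(5.5) = -421, f(6) = -537.
T_6 = (Δx/2)·[f(x_0) + 2f(x_1) + ... + 2f(x_{5}) + f(x_6)].
Sum = -795.75.

-795.75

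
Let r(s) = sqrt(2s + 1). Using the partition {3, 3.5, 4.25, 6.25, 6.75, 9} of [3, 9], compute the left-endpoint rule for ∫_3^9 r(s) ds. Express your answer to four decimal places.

Subinterval widths: 0.5, 0.75, 2, 0.5, 2.25.
Left endpoints: 3, 3.5, 4.25, 6.25, 6.75.
r(3) ≈ 2.6458, r(3.5) ≈ 2.8284, r(4.25) ≈ 3.0822, r(6.25) ≈ 3.6742, r(6.75) ≈ 3.8079.
Sum = Σ Δs_i · r(s_i).
Sum ≈ 20.0135.

20.0135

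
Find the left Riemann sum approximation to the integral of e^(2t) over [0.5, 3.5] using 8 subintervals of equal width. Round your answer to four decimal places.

Δt = (3.5 − 0.5)/8 = 0.375.
Left endpoints: 0.5, 0.875, 1.25, 1.625, 2, 2.375, 2.75, 3.125.
f(0.5) ≈ 2.7183, f(0.875) ≈ 5.7546, f(1.25) ≈ 12.1825, f(1.625) ≈ 25.7903, f(2) ≈ 54.5982, f(2.375) ≈ 115.5843, f(2.75) ≈ 244.6919, f(3.125) ≈ 518.0128.
Sum = Δt · [f(0.5) + f(0.875) + f(1.25) + ...].
Sum ≈ 367.2498.

367.2498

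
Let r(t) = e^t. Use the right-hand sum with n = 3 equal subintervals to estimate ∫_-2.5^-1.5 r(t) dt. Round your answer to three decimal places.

Δt = (-1.5 − (-2.5))/3 = 1/3.
Right endpoints: -13/6, -11/6, -1.5.
r(-13/6) ≈ 0.115, r(-11/6) ≈ 0.160, r(-1.5) ≈ 0.223.
Sum = Δt · [r(-13/6) + r(-11/6) + r(-1.5)].
Sum ≈ 0.166.

0.166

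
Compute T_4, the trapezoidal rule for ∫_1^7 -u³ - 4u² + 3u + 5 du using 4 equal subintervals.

-990

Δu = (7 − 1)/4 = 1.5.
f(1) = 3, f(2.5) = -28.125, f(4) = -111, f(5.5) = -265.875, f(7) = -513.
T_4 = (Δu/2)·[f(u_0) + 2f(u_1) + 2f(u_2) + 2f(u_3) + f(u_4)].
Sum = -990.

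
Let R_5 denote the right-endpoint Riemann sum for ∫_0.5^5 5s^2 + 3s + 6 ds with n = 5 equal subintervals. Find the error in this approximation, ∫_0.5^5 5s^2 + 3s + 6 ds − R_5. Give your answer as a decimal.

-64.8

Exact integral: ∫_0.5^5 f(s) ds = 272.25.
R_5 = 337.05.
Error = 272.25 − 337.05 = -64.8.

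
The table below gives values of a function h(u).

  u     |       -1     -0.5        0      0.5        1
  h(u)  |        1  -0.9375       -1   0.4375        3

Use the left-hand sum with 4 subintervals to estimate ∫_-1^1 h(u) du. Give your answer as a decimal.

Δu = 0.5.
Sum = 0.5·[1 + (-0.9375) + (-1) + 0.4375] = -0.25.

-0.25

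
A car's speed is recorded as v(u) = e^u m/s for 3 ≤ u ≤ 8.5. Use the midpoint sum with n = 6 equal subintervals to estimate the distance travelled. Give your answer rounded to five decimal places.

Δu = (8.5 − 3)/6 = 11/12.
Midpoints: 83/24, 4.375, 127/24, 149/24, 7.125, 193/24.
v(83/24) ≈ 31.76399, v(4.375) ≈ 79.43984, v(127/24) ≈ 198.67427, v(149/24) ≈ 496.87244, v(7.125) ≈ 1242.64817, v(193/24) ≈ 3107.78852.
Sum = Δu · [v(83/24) + v(4.375) + v(127/24) + ...].
Sum ≈ 4727.42163.

4727.42163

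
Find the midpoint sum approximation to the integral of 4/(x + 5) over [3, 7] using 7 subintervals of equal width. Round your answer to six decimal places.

1.621389

Δx = (7 − 3)/7 = 4/7.
Midpoints: 23/7, 27/7, 31/7, 5, 39/7, 43/7, 47/7.
f(23/7) = 14/29, f(27/7) = 14/31, f(31/7) = 14/33, f(5) = 0.4, f(39/7) = 14/37, f(43/7) = 14/39, f(47/7) = 14/41.
Sum = Δx · [f(23/7) + f(27/7) + f(31/7) + ...].
Sum ≈ 1.621389.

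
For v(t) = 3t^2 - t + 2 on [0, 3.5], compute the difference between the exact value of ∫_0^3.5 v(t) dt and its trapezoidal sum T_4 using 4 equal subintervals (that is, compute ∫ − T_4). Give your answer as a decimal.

-1.33984375

Exact integral: ∫_0^3.5 v(t) dt = 43.75.
T_4 = 45.08984375.
Error = 43.75 − 45.08984375 = -1.33984375.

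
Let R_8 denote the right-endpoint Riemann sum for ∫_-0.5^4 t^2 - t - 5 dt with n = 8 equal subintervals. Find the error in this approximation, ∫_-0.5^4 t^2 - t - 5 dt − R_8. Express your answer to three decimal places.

Exact integral: ∫_-0.5^4 f(t) dt = -9.
R_8 ≈ -5.59863.
Error ≈ -9 − (-5.59863) ≈ -3.401.

-3.401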